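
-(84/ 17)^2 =-7056/ 289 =-24.42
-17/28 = -0.61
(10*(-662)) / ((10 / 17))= -11254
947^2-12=896797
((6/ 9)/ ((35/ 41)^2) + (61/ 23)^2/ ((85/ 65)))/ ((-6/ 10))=-208005241/ 19829565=-10.49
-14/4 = -7/2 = -3.50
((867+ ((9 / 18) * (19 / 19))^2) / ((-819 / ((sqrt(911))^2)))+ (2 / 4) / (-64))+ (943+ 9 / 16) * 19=16963.01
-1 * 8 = -8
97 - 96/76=1819/19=95.74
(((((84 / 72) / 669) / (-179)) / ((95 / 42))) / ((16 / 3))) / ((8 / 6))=-147 / 242695360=-0.00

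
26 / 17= 1.53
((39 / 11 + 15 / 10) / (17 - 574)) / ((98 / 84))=-333 / 42889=-0.01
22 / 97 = 0.23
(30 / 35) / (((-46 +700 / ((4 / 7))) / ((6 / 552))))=1 / 126546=0.00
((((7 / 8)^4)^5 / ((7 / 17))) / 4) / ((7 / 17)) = 470611529796119761 / 4611686018427387904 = 0.10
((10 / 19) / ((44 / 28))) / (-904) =-35 / 94468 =-0.00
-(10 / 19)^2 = -100 / 361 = -0.28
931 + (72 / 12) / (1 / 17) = 1033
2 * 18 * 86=3096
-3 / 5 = -0.60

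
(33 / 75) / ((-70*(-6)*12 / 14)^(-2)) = 57024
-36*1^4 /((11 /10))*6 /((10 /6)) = -1296 /11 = -117.82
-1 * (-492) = 492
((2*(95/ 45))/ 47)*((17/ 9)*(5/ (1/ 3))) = 3230/ 1269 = 2.55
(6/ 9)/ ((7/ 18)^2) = 216/ 49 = 4.41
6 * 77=462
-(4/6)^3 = -8/27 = -0.30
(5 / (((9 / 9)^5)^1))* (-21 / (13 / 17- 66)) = 1785 / 1109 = 1.61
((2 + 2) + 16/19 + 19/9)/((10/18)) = 1189/95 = 12.52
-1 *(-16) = 16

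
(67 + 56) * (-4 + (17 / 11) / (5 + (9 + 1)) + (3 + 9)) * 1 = 54817 / 55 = 996.67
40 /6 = 20 /3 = 6.67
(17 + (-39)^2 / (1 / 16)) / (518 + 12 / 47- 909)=-1144591 / 18365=-62.32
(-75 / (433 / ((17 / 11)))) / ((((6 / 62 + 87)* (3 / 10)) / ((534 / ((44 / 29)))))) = -6800935 / 1886148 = -3.61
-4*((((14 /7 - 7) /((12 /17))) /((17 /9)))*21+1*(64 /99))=30929 /99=312.41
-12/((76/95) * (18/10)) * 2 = -50/3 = -16.67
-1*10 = -10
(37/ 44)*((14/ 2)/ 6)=259/ 264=0.98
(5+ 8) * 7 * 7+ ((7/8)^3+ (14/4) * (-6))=315735/512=616.67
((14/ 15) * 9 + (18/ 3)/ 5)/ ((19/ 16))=768/ 95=8.08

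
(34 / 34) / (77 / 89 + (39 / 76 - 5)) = -6764 / 24497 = -0.28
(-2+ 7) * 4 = 20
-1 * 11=-11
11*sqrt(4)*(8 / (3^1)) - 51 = 7.67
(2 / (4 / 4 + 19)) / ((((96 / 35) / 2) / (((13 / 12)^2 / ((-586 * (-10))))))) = 1183 / 81008640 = 0.00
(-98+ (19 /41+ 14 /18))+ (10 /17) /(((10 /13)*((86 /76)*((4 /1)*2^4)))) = -835096825 /8631648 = -96.75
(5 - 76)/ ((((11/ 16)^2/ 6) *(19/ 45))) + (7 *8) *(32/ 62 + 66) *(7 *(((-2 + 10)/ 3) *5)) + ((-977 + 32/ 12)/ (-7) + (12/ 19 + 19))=172454785410/ 498883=345681.82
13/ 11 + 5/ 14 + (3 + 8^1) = 1931/ 154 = 12.54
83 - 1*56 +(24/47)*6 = 1413/47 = 30.06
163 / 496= 0.33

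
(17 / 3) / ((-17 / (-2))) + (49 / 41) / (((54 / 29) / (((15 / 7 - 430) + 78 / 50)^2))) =80699608108 / 691875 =116639.00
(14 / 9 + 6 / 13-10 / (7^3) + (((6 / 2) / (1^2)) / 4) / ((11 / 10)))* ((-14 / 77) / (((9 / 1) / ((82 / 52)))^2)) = -3962253161 / 265886977356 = -0.01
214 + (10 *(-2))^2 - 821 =-207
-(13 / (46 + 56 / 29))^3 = -53582633 / 2685619000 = -0.02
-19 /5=-3.80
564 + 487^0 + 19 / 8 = 4539 / 8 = 567.38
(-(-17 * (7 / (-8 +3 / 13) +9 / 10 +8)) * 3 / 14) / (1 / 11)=4532319 / 14140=320.53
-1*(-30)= 30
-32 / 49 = -0.65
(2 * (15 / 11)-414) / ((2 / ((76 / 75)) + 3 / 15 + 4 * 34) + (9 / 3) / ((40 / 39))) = -229216 / 78639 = -2.91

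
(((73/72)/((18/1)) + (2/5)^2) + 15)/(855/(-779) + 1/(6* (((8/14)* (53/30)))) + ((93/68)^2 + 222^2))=309608172973/1002805699811625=0.00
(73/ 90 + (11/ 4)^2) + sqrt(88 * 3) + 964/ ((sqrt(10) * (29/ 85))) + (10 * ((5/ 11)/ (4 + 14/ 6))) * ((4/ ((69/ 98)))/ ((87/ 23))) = 41245769/ 4363920 + 2 * sqrt(66) + 8194 * sqrt(10)/ 29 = 919.21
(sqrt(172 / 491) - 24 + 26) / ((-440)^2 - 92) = sqrt(21113) / 47506214 + 1 / 96754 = 0.00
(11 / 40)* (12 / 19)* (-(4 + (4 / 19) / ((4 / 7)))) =-2739 / 3610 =-0.76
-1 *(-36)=36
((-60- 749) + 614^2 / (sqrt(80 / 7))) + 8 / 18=-7277 / 9 + 94249 * sqrt(35) / 5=110708.37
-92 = -92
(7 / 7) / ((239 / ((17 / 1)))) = 17 / 239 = 0.07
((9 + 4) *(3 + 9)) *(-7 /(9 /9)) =-1092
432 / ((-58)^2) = 108 / 841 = 0.13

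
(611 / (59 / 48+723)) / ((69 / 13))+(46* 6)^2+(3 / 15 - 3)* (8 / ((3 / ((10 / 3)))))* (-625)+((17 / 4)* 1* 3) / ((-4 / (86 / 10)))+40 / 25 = 91705.90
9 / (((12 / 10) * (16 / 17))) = 255 / 32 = 7.97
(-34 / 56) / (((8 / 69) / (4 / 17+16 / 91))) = -10971 / 5096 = -2.15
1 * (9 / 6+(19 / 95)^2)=77 / 50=1.54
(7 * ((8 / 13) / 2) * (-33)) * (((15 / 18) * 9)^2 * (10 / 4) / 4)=-259875 / 104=-2498.80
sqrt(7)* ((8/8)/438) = sqrt(7)/438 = 0.01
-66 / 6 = -11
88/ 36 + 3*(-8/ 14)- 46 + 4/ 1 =-2600/ 63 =-41.27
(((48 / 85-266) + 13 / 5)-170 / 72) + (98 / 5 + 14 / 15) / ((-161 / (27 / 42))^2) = -147244240183 / 555227820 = -265.20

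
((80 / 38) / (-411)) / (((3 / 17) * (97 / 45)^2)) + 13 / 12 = 316555151 / 293899524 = 1.08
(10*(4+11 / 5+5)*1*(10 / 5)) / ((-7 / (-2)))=64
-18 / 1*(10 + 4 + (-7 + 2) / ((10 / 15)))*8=-936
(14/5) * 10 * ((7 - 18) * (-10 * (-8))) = -24640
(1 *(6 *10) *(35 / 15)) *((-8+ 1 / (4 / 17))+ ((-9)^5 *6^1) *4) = -198405165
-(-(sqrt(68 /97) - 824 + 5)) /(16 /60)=-12285 /4 + 15 * sqrt(1649) /194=-3068.11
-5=-5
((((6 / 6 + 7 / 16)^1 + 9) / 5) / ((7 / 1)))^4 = 777796321 / 98344960000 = 0.01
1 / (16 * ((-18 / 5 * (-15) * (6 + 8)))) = 1 / 12096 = 0.00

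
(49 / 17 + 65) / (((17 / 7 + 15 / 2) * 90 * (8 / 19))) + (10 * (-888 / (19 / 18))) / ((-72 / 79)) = 9230.71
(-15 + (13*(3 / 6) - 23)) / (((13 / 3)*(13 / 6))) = -567 / 169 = -3.36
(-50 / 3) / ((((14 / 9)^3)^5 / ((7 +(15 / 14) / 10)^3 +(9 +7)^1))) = -8.27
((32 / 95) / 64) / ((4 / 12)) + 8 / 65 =343 / 2470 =0.14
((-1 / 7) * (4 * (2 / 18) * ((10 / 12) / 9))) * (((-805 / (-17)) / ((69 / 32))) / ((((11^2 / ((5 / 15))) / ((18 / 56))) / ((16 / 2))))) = -3200 / 3498957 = -0.00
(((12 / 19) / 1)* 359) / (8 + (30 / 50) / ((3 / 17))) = 7180 / 361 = 19.89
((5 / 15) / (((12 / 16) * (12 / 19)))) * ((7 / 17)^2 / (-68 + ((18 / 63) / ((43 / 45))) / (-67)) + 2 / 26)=7286528785 / 139118110794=0.05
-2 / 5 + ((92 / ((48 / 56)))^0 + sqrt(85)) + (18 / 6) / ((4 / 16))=sqrt(85) + 63 / 5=21.82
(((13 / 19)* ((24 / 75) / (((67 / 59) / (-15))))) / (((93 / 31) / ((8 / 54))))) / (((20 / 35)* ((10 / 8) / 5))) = -171808 / 171855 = -1.00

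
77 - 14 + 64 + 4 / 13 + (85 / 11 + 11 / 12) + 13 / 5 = 1188773 / 8580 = 138.55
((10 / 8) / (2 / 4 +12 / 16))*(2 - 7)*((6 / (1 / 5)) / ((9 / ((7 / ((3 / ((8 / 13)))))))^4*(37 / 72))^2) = -309495397036851200 / 1297938474334539530883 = -0.00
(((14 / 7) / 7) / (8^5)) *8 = 1 / 14336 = 0.00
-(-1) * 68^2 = 4624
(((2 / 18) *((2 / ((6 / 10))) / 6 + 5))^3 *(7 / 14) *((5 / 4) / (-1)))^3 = -476837158203125 / 150094635296999121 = -0.00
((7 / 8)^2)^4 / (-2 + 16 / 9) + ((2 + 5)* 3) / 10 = 92905491 / 167772160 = 0.55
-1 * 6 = -6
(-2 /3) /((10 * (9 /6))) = -2 /45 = -0.04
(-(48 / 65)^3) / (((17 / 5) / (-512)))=56623104 / 933725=60.64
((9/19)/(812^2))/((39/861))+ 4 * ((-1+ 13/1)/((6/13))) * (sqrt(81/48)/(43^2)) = 369/23265424+ 78 * sqrt(3)/1849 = 0.07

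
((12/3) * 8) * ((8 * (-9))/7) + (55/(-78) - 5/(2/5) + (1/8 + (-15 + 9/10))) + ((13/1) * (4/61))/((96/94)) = -78932619/222040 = -355.49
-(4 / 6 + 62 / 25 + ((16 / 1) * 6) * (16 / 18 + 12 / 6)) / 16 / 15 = -1753 / 1500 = -1.17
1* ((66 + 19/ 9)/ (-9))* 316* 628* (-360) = 4865944960/ 9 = 540660551.11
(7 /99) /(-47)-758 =-3526981 /4653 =-758.00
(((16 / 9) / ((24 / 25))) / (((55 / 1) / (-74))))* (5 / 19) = -3700 / 5643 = -0.66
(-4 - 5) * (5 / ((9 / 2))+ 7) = -73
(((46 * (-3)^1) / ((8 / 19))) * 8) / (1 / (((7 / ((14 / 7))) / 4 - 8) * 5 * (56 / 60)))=174363 / 2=87181.50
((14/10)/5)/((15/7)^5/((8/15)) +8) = 941192/311656825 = 0.00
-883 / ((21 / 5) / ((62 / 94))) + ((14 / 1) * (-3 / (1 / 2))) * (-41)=3262363 / 987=3305.33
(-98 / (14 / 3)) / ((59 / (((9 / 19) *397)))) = -75033 / 1121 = -66.93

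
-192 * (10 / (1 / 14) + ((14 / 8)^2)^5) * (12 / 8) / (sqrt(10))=-3863483001 * sqrt(10) / 327680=-37284.56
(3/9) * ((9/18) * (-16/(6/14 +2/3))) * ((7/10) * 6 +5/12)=-3878/345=-11.24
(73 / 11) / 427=73 / 4697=0.02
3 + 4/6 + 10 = 41/3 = 13.67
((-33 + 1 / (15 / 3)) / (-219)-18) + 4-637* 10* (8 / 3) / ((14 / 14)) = -18615566 / 1095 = -17000.52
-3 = -3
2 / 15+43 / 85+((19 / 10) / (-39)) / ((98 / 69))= 393037 / 649740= 0.60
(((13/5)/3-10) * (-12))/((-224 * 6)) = -137/1680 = -0.08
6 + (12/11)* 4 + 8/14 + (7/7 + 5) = 1304/77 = 16.94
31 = 31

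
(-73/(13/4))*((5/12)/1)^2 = -1825/468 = -3.90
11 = 11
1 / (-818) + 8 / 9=6535 / 7362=0.89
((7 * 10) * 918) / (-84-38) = -32130 / 61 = -526.72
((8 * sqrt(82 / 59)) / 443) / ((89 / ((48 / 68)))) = 96 * sqrt(4838) / 39545281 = 0.00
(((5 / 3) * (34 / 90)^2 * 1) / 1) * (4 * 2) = 2312 / 1215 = 1.90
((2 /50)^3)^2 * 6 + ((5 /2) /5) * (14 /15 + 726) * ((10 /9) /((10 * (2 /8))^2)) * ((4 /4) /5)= 12.92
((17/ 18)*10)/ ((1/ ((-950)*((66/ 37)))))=-1776500/ 111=-16004.50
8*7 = 56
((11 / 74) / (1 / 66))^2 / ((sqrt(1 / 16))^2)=1540.03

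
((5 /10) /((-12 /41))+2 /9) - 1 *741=-53459 /72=-742.49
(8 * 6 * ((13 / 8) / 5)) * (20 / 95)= 312 / 95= 3.28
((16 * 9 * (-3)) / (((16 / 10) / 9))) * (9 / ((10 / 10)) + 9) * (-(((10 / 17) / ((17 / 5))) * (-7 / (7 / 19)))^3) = -37501582500000 / 24137569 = -1553660.29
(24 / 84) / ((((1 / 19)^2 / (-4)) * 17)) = -2888 / 119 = -24.27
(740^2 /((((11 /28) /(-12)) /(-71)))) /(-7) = -1866220800 /11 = -169656436.36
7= 7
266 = 266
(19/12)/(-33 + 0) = -19/396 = -0.05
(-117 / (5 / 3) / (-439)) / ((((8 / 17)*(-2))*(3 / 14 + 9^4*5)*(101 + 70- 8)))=-13923 / 438189307480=-0.00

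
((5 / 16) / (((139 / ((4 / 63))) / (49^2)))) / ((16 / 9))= 1715 / 8896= 0.19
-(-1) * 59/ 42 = 59/ 42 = 1.40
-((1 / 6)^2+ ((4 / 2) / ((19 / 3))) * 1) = -235 / 684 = -0.34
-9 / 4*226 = -1017 / 2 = -508.50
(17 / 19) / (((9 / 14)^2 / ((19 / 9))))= 3332 / 729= 4.57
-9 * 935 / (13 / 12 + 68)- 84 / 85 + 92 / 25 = -119.12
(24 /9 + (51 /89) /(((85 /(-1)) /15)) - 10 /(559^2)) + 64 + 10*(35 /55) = 66931213463 /917756697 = 72.93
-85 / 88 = -0.97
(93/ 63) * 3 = 31/ 7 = 4.43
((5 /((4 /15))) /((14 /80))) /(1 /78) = 58500 /7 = 8357.14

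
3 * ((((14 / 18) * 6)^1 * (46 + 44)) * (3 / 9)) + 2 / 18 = 3781 / 9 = 420.11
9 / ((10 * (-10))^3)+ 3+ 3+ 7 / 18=57499919 / 9000000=6.39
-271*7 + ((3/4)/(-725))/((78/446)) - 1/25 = -71518631/37700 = -1897.05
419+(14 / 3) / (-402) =418.99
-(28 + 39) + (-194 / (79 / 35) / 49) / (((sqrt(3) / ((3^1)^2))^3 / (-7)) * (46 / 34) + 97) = -6942530262854422 / 103591895398351-15360435 * sqrt(3) / 103591895398351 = -67.02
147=147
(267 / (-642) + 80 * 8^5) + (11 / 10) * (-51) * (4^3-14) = 560387801 / 214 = 2618634.58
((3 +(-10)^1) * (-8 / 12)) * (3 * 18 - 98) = -616 / 3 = -205.33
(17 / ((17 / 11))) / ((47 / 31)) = 341 / 47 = 7.26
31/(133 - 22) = 0.28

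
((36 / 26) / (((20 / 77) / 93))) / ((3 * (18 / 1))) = 2387 / 260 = 9.18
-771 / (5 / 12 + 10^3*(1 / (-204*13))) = -19473.26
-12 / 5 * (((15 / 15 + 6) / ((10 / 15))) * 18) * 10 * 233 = -1056888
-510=-510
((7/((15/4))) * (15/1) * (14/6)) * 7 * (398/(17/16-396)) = -8736896/18957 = -460.88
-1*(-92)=92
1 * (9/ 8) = 9/ 8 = 1.12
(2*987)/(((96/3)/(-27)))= -1665.56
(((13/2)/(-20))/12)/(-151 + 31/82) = 533/2964240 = 0.00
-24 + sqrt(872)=-24 + 2 * sqrt(218)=5.53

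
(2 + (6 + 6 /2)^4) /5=6563 /5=1312.60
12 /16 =3 /4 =0.75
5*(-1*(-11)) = 55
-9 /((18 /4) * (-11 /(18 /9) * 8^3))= 0.00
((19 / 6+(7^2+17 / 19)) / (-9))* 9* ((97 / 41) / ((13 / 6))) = -586753 / 10127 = -57.94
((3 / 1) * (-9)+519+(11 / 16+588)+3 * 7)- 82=1019.69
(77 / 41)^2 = 5929 / 1681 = 3.53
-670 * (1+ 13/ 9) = -14740/ 9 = -1637.78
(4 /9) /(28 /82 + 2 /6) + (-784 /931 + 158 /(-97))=-831694 /458907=-1.81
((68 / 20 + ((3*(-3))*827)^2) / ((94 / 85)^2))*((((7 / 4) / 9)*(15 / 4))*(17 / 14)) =17010725877575 / 424128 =40107528.57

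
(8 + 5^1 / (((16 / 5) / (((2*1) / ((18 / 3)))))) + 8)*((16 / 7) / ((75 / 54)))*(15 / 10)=7137 / 175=40.78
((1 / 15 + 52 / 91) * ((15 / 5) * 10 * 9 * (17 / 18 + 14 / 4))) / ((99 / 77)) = 5360 / 9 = 595.56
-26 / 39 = -2 / 3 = -0.67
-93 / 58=-1.60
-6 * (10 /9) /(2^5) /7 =-5 /168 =-0.03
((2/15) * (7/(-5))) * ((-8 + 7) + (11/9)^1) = -28/675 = -0.04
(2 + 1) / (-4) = -3 / 4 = -0.75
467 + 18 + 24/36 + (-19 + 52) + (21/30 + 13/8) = 62519/120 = 520.99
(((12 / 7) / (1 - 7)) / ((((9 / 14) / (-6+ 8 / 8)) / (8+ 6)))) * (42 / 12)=108.89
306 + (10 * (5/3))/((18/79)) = 10237/27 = 379.15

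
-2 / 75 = -0.03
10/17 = 0.59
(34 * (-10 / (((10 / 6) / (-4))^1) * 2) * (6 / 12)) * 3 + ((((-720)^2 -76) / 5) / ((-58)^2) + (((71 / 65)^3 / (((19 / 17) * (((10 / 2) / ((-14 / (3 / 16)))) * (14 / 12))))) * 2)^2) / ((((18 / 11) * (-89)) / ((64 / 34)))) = 18988777922007239368957664 / 7794796539808184765625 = 2436.08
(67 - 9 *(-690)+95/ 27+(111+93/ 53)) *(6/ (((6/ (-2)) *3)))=-18297548/ 4293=-4262.18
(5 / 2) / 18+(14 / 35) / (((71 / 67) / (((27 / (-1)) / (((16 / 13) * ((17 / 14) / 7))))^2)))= 178374881203 / 29547360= 6036.91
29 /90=0.32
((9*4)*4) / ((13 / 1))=11.08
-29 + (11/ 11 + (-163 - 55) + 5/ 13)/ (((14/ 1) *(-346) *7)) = -3195125/ 110201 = -28.99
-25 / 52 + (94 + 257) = 18227 / 52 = 350.52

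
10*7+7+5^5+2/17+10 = 54606/17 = 3212.12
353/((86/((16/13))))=2824/559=5.05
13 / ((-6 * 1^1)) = -13 / 6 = -2.17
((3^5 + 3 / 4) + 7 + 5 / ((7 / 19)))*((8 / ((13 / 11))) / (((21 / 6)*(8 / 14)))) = 81411 / 91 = 894.63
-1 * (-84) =84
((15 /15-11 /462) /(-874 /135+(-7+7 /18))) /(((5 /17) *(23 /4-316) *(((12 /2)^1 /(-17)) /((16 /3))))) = -0.01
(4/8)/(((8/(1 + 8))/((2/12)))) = 3/32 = 0.09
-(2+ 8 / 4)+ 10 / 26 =-47 / 13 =-3.62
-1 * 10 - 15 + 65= 40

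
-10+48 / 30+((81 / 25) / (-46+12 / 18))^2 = -97044951 / 11560000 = -8.39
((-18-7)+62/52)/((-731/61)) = 37759/19006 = 1.99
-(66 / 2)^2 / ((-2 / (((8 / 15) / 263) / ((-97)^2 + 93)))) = 726 / 6247565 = 0.00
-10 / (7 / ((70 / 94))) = -50 / 47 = -1.06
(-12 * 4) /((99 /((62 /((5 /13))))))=-12896 /165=-78.16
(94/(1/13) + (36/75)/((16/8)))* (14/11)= 427784/275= 1555.58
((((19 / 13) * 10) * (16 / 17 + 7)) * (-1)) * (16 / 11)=-410400 / 2431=-168.82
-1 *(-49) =49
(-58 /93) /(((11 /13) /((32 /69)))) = -24128 /70587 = -0.34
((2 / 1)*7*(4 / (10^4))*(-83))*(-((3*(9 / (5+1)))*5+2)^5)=164118119669 / 40000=4102952.99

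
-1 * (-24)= 24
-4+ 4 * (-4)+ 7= -13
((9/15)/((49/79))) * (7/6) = 79/70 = 1.13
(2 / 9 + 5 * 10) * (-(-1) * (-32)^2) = 462848 / 9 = 51427.56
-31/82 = -0.38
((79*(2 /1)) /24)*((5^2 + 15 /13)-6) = 10349 /78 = 132.68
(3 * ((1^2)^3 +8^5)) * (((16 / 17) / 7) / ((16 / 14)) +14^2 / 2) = 163976076 / 17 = 9645651.53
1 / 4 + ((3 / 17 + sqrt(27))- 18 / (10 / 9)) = -5363 / 340 + 3*sqrt(3) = -10.58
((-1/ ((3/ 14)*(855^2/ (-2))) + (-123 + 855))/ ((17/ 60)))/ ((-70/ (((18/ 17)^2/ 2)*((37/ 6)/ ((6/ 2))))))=-118794488672/ 2793408975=-42.53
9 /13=0.69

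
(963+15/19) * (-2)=-1927.58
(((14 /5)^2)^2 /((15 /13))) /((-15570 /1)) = -249704 /72984375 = -0.00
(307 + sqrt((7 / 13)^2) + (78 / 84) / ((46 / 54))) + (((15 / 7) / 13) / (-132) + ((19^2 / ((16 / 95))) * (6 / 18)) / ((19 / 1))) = 346.23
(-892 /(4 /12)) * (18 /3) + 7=-16049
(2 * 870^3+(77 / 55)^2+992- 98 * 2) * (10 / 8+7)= 1086530608317 / 100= 10865306083.17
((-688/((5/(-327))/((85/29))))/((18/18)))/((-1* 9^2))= -1274864/783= -1628.18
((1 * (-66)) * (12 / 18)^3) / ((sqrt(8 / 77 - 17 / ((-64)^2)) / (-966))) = 3627008 * sqrt(2422343) / 94377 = 59813.63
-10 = -10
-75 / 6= -25 / 2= -12.50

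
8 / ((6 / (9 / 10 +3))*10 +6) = 52 / 139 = 0.37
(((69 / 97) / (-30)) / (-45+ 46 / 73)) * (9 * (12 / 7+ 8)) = 513774 / 10996405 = 0.05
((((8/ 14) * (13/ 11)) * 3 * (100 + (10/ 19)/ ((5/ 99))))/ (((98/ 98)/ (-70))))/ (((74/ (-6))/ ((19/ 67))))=360.07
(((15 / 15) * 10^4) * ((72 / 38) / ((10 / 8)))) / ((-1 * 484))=-31.32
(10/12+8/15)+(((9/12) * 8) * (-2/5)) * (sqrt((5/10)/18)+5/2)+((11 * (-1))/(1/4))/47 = -8417/1410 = -5.97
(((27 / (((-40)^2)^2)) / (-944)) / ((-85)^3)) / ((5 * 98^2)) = 27 / 71267396300800000000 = 0.00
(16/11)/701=0.00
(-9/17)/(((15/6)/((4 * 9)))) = -648/85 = -7.62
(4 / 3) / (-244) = -1 / 183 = -0.01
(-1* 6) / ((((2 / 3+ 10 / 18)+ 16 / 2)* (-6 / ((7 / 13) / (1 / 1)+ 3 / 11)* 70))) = 522 / 415415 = 0.00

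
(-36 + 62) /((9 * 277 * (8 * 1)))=13 /9972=0.00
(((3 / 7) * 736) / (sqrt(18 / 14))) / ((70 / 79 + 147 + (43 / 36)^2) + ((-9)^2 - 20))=75354624 * sqrt(7) / 150728641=1.32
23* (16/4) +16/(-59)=5412/59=91.73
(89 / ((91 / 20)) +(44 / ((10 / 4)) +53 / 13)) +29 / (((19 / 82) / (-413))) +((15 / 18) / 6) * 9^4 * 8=-44358.97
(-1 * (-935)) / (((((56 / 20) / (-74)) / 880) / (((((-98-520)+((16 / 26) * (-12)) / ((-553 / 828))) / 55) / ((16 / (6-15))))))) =-6792698152350 / 50323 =-134981979.46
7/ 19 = 0.37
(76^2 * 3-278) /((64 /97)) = 826925 /32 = 25841.41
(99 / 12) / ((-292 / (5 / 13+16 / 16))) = -297 / 7592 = -0.04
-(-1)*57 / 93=19 / 31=0.61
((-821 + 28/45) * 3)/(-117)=21.04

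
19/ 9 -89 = -782/ 9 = -86.89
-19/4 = -4.75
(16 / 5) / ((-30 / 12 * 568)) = -4 / 1775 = -0.00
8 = 8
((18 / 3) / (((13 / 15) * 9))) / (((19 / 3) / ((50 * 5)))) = 7500 / 247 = 30.36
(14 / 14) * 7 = 7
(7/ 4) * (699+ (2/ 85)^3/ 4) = 3004913639/ 2456500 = 1223.25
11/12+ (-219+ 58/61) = -158941/732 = -217.13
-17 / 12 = -1.42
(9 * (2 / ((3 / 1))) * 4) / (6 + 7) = 24 / 13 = 1.85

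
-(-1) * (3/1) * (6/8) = 9/4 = 2.25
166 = 166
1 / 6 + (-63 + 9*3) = -215 / 6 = -35.83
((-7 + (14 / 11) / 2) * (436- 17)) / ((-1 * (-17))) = -29330 / 187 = -156.84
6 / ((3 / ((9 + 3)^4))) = 41472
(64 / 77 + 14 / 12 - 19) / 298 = -7855 / 137676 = -0.06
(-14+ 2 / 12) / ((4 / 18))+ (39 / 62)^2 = -59442 / 961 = -61.85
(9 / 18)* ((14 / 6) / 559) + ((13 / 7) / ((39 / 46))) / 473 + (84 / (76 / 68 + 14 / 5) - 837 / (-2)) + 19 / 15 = 10540121419 / 23888865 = 441.21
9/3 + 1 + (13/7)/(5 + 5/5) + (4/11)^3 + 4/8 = 135775/27951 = 4.86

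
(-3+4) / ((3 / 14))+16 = 20.67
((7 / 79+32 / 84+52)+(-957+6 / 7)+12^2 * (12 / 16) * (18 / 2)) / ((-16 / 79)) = -56677 / 168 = -337.36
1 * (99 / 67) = 99 / 67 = 1.48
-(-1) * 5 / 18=5 / 18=0.28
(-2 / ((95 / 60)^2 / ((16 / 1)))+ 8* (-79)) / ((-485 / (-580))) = -27000160 / 35017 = -771.06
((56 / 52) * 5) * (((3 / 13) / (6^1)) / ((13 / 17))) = 595 / 2197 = 0.27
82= 82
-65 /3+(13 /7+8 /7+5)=-41 /3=-13.67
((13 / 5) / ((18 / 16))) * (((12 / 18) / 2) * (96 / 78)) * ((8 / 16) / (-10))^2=8 / 3375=0.00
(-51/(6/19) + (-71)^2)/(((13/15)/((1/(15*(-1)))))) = -9759/26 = -375.35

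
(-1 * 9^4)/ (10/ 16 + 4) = -1418.59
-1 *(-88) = 88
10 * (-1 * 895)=-8950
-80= -80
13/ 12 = 1.08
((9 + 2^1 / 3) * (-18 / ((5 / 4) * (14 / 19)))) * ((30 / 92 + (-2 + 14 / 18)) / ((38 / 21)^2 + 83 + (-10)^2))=8585682 / 9446905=0.91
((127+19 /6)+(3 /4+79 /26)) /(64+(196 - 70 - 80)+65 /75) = 104485 /86476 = 1.21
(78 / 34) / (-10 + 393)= 39 / 6511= 0.01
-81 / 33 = -27 / 11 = -2.45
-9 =-9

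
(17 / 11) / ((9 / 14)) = 238 / 99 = 2.40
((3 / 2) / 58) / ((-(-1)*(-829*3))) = -1 / 96164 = -0.00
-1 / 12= -0.08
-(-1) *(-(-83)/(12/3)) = 83/4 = 20.75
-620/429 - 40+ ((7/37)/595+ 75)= 45272704/1349205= 33.56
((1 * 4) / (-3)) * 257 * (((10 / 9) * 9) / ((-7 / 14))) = 20560 / 3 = 6853.33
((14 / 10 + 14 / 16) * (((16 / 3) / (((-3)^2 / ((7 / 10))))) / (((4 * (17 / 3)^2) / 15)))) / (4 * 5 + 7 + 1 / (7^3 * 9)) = 1966419 / 481763000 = 0.00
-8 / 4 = -2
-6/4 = -3/2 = -1.50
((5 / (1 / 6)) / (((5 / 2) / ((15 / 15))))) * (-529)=-6348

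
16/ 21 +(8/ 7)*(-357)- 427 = -834.24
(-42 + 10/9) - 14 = -494/9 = -54.89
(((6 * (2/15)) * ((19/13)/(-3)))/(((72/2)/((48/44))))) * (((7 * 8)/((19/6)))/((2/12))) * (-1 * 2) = 1792/715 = 2.51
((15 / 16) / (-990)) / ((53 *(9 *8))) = -1 / 4029696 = -0.00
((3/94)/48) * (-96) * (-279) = 837/47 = 17.81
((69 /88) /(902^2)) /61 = 69 /4367426272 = 0.00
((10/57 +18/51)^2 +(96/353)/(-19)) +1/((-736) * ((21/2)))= 226043273797/853823528208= 0.26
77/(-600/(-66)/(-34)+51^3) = 14399/24805687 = 0.00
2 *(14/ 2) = 14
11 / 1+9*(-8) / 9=3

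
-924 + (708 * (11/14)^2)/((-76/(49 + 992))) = -25736073/3724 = -6910.87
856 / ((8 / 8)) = 856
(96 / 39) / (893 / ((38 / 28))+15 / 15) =32 / 8567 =0.00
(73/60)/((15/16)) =292/225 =1.30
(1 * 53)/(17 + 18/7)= 371/137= 2.71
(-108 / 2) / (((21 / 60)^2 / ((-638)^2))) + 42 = -8792148342 / 49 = -179431598.82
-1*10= -10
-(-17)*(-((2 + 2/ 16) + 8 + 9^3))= -100521/ 8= -12565.12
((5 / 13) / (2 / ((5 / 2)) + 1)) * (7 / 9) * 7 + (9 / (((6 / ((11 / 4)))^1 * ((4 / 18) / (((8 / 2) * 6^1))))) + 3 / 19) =17879105 / 40014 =446.82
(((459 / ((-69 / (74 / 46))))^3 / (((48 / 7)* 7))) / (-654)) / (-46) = -20157513309 / 23752062318272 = -0.00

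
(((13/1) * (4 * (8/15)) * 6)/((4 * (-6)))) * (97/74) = -5044/555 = -9.09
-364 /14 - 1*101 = -127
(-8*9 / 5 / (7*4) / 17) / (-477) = 2 / 31535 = 0.00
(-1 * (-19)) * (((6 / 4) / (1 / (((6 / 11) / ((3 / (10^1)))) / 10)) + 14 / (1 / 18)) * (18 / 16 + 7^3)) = 145151925 / 88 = 1649453.69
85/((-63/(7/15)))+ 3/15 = -58/135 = -0.43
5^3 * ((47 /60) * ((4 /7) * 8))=9400 /21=447.62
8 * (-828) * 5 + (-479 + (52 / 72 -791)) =-619007 / 18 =-34389.28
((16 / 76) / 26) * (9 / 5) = 18 / 1235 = 0.01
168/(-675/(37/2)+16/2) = -3108/527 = -5.90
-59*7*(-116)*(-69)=-3305652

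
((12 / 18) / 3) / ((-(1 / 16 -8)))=32 / 1143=0.03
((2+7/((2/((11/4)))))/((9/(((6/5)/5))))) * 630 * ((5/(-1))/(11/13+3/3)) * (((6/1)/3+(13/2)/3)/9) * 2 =-70525/144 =-489.76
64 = 64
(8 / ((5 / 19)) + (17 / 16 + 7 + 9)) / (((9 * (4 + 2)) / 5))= 3797 / 864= 4.39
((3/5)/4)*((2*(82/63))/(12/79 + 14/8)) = 12956/63105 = 0.21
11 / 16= 0.69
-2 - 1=-3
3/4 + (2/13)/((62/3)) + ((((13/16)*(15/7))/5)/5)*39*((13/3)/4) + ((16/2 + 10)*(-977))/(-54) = 891977239/2708160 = 329.37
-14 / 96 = -7 / 48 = -0.15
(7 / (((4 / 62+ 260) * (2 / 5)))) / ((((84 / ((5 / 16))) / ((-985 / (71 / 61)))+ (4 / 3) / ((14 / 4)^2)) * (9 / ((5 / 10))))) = -15972095125 / 892030760832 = -0.02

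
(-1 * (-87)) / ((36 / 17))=493 / 12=41.08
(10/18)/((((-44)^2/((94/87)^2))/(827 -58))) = 8493605/32970564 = 0.26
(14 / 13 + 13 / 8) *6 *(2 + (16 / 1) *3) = 21075 / 26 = 810.58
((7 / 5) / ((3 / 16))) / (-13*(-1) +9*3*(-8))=-16 / 435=-0.04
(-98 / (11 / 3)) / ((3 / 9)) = -882 / 11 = -80.18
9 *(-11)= -99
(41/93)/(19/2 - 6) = 82/651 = 0.13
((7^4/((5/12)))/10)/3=4802/25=192.08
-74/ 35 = -2.11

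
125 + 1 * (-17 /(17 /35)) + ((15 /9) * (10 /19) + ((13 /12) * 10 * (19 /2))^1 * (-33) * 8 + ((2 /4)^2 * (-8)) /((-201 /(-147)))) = -103420756 /3819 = -27080.59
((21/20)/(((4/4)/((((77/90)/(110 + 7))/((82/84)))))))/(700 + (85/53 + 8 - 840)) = -199969/3315206700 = -0.00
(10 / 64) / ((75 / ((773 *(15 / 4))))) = 6.04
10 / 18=5 / 9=0.56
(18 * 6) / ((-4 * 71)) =-27 / 71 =-0.38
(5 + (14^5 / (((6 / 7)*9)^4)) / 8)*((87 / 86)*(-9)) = -1478490383 / 6770952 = -218.36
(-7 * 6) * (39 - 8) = -1302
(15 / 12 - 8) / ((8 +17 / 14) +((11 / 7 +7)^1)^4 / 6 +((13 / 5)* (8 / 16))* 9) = -108045 / 14734768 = -0.01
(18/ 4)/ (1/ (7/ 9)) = 7/ 2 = 3.50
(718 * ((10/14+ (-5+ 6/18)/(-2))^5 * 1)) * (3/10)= 385473314816/6806835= 56630.33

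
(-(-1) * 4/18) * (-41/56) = -41/252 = -0.16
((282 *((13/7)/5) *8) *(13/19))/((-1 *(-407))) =381264/270655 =1.41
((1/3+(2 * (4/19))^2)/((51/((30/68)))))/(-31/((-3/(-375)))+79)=-0.00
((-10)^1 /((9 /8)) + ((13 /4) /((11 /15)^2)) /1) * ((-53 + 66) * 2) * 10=-805675 /1089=-739.83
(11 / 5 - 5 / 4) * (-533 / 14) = -10127 / 280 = -36.17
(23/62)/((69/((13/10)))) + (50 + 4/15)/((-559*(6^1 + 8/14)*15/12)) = -36403/9197700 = -0.00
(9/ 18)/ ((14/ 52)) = 13/ 7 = 1.86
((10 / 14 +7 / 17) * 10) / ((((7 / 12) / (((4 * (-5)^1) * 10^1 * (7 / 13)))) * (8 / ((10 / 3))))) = -1340000 / 1547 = -866.19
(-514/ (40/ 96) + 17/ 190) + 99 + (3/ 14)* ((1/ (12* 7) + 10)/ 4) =-168916793/ 148960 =-1133.97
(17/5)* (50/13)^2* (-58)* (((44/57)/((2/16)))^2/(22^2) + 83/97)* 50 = -7259400350000/53260857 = -136298.98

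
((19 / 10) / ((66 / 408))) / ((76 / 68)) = 578 / 55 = 10.51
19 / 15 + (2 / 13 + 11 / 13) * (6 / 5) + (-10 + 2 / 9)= -329 / 45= -7.31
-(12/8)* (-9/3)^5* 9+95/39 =256069/78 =3282.94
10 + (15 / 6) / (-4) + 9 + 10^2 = 947 / 8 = 118.38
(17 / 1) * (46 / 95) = 782 / 95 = 8.23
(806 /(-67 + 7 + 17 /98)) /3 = -6076 /1353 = -4.49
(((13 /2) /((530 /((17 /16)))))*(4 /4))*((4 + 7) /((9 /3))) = 2431 /50880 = 0.05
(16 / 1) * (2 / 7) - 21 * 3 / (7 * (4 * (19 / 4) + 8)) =89 / 21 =4.24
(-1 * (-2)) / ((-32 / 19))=-19 / 16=-1.19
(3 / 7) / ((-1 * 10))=-3 / 70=-0.04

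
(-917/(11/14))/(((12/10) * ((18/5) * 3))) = -90.05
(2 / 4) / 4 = 0.12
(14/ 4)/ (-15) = -7/ 30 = -0.23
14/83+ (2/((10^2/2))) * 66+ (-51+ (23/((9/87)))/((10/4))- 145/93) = 39.18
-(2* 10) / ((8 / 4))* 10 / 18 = -50 / 9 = -5.56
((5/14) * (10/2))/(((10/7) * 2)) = 5/8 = 0.62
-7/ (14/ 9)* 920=-4140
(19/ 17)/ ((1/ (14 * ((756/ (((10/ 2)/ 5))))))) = 11829.18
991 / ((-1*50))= -991 / 50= -19.82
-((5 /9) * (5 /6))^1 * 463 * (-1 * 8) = 46300 /27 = 1714.81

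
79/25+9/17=1568/425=3.69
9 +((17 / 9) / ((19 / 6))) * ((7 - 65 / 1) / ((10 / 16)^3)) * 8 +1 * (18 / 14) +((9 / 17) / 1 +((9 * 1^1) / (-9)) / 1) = -952878128 / 847875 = -1123.84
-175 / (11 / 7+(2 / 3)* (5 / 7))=-3675 / 43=-85.47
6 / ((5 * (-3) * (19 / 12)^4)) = -41472 / 651605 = -0.06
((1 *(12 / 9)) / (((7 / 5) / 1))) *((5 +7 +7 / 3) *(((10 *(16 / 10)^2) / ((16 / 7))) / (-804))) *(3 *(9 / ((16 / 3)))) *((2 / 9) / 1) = -43 / 201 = -0.21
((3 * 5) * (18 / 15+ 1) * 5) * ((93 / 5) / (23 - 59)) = -341 / 4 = -85.25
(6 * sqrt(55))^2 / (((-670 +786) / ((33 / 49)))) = 16335 / 1421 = 11.50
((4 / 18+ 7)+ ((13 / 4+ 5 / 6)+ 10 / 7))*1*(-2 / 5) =-3209 / 630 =-5.09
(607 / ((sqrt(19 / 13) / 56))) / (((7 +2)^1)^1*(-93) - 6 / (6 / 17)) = -2428*sqrt(247) / 1159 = -32.92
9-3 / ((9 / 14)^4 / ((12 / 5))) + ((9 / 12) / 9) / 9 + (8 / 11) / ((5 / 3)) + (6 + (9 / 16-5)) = -19982933 / 641520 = -31.15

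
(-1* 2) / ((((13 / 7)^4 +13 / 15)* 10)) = -0.02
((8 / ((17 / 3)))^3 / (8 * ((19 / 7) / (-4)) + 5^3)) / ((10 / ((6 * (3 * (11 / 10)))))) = 177408 / 3807575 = 0.05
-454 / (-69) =454 / 69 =6.58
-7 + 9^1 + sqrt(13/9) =sqrt(13)/3 + 2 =3.20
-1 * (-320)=320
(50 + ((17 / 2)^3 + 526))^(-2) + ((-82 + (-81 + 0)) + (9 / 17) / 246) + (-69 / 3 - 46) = -29316482377389 / 126365320754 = -232.00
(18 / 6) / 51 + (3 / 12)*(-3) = -47 / 68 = -0.69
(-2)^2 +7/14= 9/2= 4.50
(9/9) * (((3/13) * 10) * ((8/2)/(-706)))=-60/4589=-0.01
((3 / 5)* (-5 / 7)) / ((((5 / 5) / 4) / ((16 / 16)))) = -12 / 7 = -1.71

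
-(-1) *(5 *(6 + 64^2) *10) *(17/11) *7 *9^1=219662100/11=19969281.82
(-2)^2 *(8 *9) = 288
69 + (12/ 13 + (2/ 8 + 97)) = 8693/ 52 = 167.17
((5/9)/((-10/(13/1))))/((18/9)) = -13/36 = -0.36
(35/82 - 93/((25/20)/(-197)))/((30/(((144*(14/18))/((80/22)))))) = 462728651/30750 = 15048.09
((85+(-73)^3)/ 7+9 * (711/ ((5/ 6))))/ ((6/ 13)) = -3631121/ 35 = -103746.31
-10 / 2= -5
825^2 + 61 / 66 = 680625.92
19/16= 1.19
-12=-12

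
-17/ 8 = -2.12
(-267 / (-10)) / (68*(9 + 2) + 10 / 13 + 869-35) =3471 / 205760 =0.02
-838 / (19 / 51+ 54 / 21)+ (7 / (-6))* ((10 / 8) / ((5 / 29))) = -7393337 / 25224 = -293.11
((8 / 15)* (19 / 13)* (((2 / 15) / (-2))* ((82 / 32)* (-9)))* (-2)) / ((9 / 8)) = -6232 / 2925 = -2.13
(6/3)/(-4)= -1/2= -0.50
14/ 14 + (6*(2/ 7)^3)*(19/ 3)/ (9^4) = 2250727/ 2250423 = 1.00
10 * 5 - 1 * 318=-268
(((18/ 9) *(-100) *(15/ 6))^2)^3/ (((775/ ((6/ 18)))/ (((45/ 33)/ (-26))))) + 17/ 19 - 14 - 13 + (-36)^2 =-29687499893040576/ 84227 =-352470109264.73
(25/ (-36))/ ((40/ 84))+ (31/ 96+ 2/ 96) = -107/ 96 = -1.11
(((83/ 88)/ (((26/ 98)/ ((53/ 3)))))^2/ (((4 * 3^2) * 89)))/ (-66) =-46462233601/ 2490754945536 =-0.02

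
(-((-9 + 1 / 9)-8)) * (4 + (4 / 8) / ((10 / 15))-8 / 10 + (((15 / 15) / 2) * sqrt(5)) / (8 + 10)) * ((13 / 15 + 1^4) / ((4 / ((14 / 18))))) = 1862 * sqrt(5) / 10935 + 147098 / 6075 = 24.59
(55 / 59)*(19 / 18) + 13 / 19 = 33661 / 20178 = 1.67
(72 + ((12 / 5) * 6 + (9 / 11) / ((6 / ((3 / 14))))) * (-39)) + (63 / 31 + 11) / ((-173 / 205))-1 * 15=-4304456357 / 8259020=-521.18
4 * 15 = 60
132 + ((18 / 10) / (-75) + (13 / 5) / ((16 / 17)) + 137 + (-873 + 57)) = -1088523 / 2000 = -544.26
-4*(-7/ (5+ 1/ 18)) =72/ 13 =5.54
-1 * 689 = -689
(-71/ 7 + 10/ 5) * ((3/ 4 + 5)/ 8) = -5.85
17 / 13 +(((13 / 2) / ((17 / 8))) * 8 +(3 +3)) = 7023 / 221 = 31.78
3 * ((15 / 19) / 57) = 0.04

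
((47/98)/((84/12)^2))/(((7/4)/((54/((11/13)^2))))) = 857844/2033647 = 0.42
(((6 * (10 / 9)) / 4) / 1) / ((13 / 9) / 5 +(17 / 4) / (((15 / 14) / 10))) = 75 / 1798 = 0.04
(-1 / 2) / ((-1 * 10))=1 / 20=0.05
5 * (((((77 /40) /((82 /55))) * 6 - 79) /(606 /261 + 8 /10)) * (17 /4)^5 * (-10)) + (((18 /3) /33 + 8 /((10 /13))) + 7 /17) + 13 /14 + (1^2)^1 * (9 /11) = 1582381.11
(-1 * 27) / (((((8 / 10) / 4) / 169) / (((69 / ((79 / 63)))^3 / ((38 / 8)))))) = -7496341882372980 / 9367741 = -800229413.09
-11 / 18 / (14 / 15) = -55 / 84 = -0.65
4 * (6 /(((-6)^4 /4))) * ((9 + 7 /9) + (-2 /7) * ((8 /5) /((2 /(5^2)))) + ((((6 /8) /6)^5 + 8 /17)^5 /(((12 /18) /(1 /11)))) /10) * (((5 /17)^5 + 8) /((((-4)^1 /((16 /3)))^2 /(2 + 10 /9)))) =11442564685535990567132586638447643817843 /858858538271375974594604821905911316480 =13.32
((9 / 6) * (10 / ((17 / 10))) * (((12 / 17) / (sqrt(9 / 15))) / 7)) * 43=25800 * sqrt(15) / 2023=49.39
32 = 32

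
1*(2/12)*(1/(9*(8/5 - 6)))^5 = -3125/1825900895808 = -0.00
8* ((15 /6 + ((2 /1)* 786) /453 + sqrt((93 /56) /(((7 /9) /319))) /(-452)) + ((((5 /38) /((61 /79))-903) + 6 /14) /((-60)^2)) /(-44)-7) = -397454854991 /48512494800-3* sqrt(59334) /1582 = -8.65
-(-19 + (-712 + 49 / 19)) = 13840 / 19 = 728.42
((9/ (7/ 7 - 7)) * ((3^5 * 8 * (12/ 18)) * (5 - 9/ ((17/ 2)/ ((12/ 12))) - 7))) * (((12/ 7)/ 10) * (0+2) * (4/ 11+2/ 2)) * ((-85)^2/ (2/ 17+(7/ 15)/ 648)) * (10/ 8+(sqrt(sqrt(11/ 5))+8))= 51113570227200 * 11^(1/ 4) * 5^(3/ 4)/ 1506043+2364002623008000/ 1506043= 1776346649.63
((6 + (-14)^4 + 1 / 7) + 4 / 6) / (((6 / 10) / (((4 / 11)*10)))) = 161375800 / 693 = 232865.51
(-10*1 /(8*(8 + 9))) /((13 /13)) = -5 /68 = -0.07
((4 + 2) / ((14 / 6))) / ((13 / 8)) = 144 / 91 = 1.58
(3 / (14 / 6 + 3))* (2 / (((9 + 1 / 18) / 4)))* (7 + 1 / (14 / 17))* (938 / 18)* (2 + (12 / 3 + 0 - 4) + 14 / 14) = 208035 / 326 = 638.14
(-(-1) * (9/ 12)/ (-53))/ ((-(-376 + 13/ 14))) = -21/ 556606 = -0.00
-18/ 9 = -2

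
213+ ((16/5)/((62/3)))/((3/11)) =33103/155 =213.57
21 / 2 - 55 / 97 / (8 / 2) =4019 / 388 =10.36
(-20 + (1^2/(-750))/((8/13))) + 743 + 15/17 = 73835779/102000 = 723.88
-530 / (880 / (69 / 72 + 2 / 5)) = -0.82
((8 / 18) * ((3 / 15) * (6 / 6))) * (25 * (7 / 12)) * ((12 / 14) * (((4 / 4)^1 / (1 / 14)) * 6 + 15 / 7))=670 / 7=95.71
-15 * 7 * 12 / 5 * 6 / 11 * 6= -9072 / 11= -824.73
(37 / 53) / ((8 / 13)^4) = 4.87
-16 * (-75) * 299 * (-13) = -4664400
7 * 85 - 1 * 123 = 472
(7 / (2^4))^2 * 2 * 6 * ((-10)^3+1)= -2294.58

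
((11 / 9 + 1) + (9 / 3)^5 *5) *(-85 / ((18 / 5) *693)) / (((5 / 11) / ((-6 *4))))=532100 / 243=2189.71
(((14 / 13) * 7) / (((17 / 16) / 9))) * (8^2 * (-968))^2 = 245079483665.38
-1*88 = -88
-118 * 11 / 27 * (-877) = 1138346 / 27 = 42160.96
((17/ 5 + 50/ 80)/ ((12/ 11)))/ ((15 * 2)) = 1771/ 14400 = 0.12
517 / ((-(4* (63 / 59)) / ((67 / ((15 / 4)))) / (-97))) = 198238997 / 945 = 209776.72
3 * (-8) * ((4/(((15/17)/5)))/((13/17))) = -9248/13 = -711.38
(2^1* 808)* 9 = 14544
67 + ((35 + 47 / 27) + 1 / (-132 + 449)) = 103.74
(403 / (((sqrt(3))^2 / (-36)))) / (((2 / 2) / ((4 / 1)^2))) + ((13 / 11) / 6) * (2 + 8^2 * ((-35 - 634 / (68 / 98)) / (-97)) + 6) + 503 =-4176403045 / 54417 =-76748.13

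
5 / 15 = 1 / 3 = 0.33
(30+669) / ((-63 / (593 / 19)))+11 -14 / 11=-1477166 / 4389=-336.56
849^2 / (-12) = -240267 / 4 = -60066.75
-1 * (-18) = 18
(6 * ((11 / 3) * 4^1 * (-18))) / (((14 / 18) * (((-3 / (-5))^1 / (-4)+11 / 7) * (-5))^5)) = 0.11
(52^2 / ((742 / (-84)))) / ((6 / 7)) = -18928 / 53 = -357.13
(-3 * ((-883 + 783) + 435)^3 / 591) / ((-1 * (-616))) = -37595375 / 121352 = -309.80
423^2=178929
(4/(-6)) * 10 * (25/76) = -125/57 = -2.19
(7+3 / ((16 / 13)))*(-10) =-94.38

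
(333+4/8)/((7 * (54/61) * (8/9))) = 40687/672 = 60.55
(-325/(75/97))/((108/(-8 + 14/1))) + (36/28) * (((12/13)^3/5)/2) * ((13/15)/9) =-37278523/1597050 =-23.34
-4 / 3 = -1.33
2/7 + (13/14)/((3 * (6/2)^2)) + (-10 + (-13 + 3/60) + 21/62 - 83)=-12338021/117180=-105.29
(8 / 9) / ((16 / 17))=17 / 18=0.94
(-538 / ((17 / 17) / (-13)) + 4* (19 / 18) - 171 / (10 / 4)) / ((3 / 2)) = 623684 / 135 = 4619.88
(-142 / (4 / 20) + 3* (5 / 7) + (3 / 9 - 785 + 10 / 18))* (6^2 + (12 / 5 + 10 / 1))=-22746548 / 315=-72211.26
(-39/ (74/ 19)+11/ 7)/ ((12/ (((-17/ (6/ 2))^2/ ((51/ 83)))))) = -6170303/ 167832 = -36.76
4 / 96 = 1 / 24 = 0.04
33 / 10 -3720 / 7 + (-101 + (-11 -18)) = -658.13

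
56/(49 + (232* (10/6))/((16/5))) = 336/1019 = 0.33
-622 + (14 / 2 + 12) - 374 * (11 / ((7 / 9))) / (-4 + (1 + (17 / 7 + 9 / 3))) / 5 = -5193 / 5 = -1038.60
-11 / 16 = -0.69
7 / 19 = 0.37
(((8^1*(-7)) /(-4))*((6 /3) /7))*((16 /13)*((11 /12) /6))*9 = 88 /13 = 6.77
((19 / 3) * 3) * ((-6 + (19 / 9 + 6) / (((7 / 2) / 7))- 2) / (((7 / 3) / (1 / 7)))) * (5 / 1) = 7030 / 147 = 47.82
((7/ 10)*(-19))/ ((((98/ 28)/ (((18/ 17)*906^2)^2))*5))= -4147738824643776/ 7225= -574081498220.59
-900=-900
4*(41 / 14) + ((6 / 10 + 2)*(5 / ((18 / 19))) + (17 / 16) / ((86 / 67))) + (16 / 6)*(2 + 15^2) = 54751933 / 86688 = 631.60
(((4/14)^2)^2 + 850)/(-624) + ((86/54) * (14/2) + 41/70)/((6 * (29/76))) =11035865741/2932773480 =3.76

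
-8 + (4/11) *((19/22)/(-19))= -970/121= -8.02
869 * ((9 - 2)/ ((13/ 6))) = 36498/ 13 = 2807.54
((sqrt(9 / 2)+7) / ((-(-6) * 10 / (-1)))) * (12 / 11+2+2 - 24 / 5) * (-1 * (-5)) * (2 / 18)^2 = -28 / 13365 - 2 * sqrt(2) / 4455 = -0.00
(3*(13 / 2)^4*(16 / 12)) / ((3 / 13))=371293 / 12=30941.08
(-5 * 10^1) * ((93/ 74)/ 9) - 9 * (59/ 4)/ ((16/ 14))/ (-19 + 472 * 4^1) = -2226847/ 316128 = -7.04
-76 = -76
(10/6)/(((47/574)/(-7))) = -20090/141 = -142.48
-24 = -24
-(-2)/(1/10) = 20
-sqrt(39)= -6.24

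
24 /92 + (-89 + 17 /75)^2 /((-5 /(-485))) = 98897952434 /129375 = 764428.62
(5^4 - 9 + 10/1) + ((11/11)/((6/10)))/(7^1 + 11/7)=22543/36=626.19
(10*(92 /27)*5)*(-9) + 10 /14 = -32185 /21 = -1532.62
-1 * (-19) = 19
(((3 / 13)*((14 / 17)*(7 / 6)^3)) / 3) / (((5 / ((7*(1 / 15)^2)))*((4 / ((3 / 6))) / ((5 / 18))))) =16807 / 773323200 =0.00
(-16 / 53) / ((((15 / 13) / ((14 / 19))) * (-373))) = 2912 / 5634165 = 0.00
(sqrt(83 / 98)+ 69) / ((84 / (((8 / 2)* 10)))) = 5* sqrt(166) / 147+ 230 / 7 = 33.30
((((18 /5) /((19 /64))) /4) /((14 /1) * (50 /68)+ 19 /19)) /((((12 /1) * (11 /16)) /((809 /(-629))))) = -1618 /38665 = -0.04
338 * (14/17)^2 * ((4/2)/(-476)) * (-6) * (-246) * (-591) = 840178.98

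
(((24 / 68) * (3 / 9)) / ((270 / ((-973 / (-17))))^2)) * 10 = 0.05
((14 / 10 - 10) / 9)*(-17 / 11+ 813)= -383818 / 495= -775.39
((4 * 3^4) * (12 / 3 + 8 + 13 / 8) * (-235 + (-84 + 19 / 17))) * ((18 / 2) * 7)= -1502925354 / 17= -88407373.76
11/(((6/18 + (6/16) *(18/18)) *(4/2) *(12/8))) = 88/17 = 5.18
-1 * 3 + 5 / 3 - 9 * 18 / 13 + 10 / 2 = -343 / 39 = -8.79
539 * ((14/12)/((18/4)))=3773/27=139.74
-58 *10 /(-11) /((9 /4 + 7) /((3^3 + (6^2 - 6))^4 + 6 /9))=73469771600 /1221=60171803.11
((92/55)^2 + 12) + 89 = 313989/3025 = 103.80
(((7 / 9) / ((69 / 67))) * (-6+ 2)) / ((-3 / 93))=58156 / 621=93.65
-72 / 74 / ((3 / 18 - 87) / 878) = 189648 / 19277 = 9.84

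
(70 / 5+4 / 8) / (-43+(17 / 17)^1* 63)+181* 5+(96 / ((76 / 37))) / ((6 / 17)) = 788991 / 760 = 1038.15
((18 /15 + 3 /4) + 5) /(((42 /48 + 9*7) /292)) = 31.77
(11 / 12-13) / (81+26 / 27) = -1305 / 8852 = -0.15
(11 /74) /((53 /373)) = 4103 /3922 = 1.05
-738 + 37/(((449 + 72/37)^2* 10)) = -2054512429847/2783892250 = -738.00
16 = 16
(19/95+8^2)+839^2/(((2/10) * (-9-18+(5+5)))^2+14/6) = 264304857/5210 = 50730.30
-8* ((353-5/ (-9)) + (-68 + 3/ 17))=-349736/ 153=-2285.86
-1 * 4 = -4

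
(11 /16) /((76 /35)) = 385 /1216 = 0.32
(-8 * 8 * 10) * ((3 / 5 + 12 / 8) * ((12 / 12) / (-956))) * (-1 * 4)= -1344 / 239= -5.62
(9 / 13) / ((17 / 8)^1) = 72 / 221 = 0.33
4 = 4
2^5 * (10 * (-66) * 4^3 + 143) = -1347104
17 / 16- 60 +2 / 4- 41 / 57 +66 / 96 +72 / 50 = -325067 / 5700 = -57.03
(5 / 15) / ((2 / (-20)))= -3.33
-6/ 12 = -1/ 2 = -0.50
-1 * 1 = -1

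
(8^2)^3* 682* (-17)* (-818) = 2486145384448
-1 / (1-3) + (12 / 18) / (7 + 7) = 23 / 42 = 0.55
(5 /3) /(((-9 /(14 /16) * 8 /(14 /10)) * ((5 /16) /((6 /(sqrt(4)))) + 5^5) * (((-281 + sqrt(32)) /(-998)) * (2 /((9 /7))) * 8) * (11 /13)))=-12759929 /4167590115040-45409 * sqrt(2) /1041897528760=-0.00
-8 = -8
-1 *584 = -584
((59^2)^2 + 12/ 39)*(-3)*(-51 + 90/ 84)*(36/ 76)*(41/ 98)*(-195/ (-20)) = 52239549282309/ 14896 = 3506951482.43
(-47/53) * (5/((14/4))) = -470/371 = -1.27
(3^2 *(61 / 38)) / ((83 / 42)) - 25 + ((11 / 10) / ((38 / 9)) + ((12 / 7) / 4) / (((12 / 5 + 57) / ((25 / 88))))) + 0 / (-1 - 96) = -8379786313 / 480858840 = -17.43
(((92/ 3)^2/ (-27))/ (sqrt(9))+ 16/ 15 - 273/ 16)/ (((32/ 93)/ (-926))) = 23108286941/ 311040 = 74293.62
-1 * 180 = -180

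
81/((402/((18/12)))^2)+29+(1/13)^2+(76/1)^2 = 70462661593/12138256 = 5805.01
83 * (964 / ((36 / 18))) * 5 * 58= 11601740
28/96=7/24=0.29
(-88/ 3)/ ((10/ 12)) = -176/ 5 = -35.20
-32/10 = -16/5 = -3.20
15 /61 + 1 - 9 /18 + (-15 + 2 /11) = -18885 /1342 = -14.07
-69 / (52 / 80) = -106.15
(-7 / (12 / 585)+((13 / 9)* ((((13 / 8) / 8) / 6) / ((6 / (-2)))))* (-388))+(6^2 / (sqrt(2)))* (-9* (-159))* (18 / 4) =-868127 / 2592+115911* sqrt(2) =163587.98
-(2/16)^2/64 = -1/4096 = -0.00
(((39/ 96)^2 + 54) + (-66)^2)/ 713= 6.19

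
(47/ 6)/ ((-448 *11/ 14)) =-47/ 2112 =-0.02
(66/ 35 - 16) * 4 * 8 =-15808/ 35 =-451.66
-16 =-16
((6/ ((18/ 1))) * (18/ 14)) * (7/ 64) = 3/ 64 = 0.05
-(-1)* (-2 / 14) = -1 / 7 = -0.14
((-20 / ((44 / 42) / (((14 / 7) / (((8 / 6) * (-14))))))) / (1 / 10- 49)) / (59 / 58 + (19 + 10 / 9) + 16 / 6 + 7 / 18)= -0.00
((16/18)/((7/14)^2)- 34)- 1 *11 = -373/9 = -41.44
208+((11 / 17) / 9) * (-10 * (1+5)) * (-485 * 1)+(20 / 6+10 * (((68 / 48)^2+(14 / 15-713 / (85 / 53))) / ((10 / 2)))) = 8691733 / 6120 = 1420.22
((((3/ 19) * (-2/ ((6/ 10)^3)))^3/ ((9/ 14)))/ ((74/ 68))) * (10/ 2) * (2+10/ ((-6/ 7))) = 1078437500000/ 4995210789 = 215.89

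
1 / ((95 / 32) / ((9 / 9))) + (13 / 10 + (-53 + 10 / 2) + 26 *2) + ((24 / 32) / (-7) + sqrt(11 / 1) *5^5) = 14709 / 2660 + 3125 *sqrt(11) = 10369.98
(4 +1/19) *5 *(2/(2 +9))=70/19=3.68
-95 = -95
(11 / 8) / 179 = 11 / 1432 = 0.01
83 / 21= 3.95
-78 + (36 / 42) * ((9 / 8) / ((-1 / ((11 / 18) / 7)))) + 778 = 274367 / 392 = 699.92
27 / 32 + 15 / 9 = 241 / 96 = 2.51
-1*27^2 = -729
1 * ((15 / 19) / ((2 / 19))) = 15 / 2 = 7.50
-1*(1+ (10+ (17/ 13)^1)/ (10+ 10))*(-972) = 98901/ 65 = 1521.55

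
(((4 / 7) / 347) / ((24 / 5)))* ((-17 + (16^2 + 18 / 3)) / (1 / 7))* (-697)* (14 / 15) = -382.76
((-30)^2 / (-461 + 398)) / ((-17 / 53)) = 5300 / 119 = 44.54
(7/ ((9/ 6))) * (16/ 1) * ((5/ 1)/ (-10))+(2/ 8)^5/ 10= -1146877/ 30720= -37.33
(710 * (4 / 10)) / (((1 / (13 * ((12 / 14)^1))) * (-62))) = -51.04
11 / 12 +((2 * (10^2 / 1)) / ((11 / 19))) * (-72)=-3283079 / 132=-24871.81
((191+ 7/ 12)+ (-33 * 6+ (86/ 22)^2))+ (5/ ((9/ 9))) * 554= 4034911/ 1452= 2778.86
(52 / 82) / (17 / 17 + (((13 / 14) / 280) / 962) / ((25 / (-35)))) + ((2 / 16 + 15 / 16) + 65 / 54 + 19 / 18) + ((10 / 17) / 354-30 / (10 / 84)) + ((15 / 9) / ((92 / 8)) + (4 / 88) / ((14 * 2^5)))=-12928159834379627807 / 52151252090458752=-247.90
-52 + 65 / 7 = -299 / 7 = -42.71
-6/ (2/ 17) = -51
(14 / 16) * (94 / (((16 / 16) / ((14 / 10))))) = 115.15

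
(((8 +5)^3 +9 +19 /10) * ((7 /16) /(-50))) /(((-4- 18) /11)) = 154553 /16000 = 9.66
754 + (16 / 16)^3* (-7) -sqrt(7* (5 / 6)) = 747 -sqrt(210) / 6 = 744.58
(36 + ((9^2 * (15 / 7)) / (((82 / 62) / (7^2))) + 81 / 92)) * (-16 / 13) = -97581492 / 12259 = -7959.99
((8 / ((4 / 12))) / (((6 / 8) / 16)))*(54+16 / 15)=28194.13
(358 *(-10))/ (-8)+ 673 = 2241/ 2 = 1120.50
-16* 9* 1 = -144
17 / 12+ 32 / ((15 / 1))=71 / 20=3.55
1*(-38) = -38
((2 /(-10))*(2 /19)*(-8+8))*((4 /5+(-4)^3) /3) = 0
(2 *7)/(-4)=-7/2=-3.50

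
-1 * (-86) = 86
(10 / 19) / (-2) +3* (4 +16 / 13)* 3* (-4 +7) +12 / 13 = 35047 / 247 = 141.89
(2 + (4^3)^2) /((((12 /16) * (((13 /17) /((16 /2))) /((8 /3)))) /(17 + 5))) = 130786304 /39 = 3353494.97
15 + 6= 21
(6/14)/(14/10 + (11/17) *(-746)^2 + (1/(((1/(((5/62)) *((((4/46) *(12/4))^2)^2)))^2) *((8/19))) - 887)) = 19190498498035455/16084778059491392861848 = 0.00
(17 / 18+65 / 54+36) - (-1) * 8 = 1246 / 27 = 46.15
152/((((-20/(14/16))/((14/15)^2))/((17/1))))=-98.48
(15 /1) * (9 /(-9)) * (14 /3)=-70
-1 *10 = -10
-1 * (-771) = 771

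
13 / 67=0.19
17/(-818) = -17/818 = -0.02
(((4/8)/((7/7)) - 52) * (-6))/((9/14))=1442/3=480.67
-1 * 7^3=-343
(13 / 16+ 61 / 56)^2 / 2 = 45369 / 25088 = 1.81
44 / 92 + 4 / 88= 265 / 506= 0.52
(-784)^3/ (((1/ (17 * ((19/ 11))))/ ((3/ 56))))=-8338423296/ 11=-758038481.45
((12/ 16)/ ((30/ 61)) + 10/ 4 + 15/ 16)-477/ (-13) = 43321/ 1040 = 41.65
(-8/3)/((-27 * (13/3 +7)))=4/459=0.01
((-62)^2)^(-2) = 1 / 14776336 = 0.00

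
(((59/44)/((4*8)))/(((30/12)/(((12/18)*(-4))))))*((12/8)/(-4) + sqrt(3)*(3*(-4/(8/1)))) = 59/3520 + 59*sqrt(3)/880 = 0.13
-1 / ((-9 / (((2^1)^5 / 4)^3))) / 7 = 512 / 63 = 8.13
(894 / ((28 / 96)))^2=460359936 / 49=9395100.73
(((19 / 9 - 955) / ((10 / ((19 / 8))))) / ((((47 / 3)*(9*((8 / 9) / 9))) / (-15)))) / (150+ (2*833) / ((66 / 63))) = 14003 / 99969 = 0.14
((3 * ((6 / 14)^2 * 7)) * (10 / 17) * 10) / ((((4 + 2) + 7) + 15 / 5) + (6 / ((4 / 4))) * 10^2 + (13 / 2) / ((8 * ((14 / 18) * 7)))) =302400 / 8212037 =0.04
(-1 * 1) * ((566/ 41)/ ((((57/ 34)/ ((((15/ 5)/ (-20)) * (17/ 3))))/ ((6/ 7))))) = 163574/ 27265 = 6.00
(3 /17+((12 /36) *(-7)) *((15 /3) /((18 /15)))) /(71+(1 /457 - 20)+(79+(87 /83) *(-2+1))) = -110796451 /1496754324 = -0.07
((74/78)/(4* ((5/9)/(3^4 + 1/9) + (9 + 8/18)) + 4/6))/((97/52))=8103/612943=0.01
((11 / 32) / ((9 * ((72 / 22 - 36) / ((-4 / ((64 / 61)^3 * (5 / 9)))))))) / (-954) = -27464701 / 3601229414400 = -0.00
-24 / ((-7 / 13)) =312 / 7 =44.57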